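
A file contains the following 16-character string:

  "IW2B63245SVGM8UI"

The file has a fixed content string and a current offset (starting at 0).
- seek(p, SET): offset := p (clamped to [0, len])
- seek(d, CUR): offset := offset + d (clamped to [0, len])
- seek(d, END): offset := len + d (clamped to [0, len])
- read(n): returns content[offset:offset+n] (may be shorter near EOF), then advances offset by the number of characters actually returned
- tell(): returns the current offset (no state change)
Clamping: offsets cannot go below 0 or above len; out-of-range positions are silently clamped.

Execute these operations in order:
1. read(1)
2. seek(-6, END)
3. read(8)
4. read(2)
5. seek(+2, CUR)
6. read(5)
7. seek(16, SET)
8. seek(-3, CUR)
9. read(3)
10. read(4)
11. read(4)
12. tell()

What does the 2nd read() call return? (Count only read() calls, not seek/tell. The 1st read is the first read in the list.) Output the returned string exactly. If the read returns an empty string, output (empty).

Answer: VGM8UI

Derivation:
After 1 (read(1)): returned 'I', offset=1
After 2 (seek(-6, END)): offset=10
After 3 (read(8)): returned 'VGM8UI', offset=16
After 4 (read(2)): returned '', offset=16
After 5 (seek(+2, CUR)): offset=16
After 6 (read(5)): returned '', offset=16
After 7 (seek(16, SET)): offset=16
After 8 (seek(-3, CUR)): offset=13
After 9 (read(3)): returned '8UI', offset=16
After 10 (read(4)): returned '', offset=16
After 11 (read(4)): returned '', offset=16
After 12 (tell()): offset=16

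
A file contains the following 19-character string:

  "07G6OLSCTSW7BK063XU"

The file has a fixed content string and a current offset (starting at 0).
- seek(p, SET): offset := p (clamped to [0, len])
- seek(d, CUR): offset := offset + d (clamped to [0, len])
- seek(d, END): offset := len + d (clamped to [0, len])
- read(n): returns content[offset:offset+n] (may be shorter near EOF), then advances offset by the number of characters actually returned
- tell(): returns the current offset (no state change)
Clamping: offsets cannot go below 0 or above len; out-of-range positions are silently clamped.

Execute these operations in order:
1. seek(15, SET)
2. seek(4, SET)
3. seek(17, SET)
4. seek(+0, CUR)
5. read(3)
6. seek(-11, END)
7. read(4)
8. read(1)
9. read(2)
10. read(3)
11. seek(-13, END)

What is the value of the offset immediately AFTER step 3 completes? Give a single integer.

Answer: 17

Derivation:
After 1 (seek(15, SET)): offset=15
After 2 (seek(4, SET)): offset=4
After 3 (seek(17, SET)): offset=17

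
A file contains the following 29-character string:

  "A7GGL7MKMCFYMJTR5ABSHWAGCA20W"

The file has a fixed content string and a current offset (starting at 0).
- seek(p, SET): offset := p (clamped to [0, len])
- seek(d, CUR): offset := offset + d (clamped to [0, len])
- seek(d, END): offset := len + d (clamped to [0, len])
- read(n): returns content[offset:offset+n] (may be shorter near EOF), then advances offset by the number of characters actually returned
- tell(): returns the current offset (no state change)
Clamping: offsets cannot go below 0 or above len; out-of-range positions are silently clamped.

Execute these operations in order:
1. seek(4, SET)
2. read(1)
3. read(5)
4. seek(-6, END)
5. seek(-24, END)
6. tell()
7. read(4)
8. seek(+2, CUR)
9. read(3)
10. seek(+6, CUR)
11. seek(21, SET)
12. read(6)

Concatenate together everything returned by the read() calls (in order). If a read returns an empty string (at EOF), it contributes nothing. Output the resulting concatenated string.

After 1 (seek(4, SET)): offset=4
After 2 (read(1)): returned 'L', offset=5
After 3 (read(5)): returned '7MKMC', offset=10
After 4 (seek(-6, END)): offset=23
After 5 (seek(-24, END)): offset=5
After 6 (tell()): offset=5
After 7 (read(4)): returned '7MKM', offset=9
After 8 (seek(+2, CUR)): offset=11
After 9 (read(3)): returned 'YMJ', offset=14
After 10 (seek(+6, CUR)): offset=20
After 11 (seek(21, SET)): offset=21
After 12 (read(6)): returned 'WAGCA2', offset=27

Answer: L7MKMC7MKMYMJWAGCA2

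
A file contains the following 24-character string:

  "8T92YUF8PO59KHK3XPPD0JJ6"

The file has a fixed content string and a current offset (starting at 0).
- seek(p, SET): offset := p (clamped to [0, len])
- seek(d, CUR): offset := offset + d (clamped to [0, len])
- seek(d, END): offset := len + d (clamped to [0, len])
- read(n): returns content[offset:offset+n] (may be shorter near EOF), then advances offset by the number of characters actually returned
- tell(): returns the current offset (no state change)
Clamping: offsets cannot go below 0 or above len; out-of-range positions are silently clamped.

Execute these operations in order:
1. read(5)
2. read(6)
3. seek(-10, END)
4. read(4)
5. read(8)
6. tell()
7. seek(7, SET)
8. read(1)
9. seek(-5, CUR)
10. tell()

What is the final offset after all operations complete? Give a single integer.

After 1 (read(5)): returned '8T92Y', offset=5
After 2 (read(6)): returned 'UF8PO5', offset=11
After 3 (seek(-10, END)): offset=14
After 4 (read(4)): returned 'K3XP', offset=18
After 5 (read(8)): returned 'PD0JJ6', offset=24
After 6 (tell()): offset=24
After 7 (seek(7, SET)): offset=7
After 8 (read(1)): returned '8', offset=8
After 9 (seek(-5, CUR)): offset=3
After 10 (tell()): offset=3

Answer: 3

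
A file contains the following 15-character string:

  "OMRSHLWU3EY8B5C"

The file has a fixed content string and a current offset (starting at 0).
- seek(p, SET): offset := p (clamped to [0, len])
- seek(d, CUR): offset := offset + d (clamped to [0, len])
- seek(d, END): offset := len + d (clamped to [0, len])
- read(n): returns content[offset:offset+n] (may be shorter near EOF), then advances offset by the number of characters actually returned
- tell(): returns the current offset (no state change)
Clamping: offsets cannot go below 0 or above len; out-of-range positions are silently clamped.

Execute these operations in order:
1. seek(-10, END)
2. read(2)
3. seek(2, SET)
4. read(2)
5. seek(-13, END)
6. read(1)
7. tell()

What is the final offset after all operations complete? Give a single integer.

Answer: 3

Derivation:
After 1 (seek(-10, END)): offset=5
After 2 (read(2)): returned 'LW', offset=7
After 3 (seek(2, SET)): offset=2
After 4 (read(2)): returned 'RS', offset=4
After 5 (seek(-13, END)): offset=2
After 6 (read(1)): returned 'R', offset=3
After 7 (tell()): offset=3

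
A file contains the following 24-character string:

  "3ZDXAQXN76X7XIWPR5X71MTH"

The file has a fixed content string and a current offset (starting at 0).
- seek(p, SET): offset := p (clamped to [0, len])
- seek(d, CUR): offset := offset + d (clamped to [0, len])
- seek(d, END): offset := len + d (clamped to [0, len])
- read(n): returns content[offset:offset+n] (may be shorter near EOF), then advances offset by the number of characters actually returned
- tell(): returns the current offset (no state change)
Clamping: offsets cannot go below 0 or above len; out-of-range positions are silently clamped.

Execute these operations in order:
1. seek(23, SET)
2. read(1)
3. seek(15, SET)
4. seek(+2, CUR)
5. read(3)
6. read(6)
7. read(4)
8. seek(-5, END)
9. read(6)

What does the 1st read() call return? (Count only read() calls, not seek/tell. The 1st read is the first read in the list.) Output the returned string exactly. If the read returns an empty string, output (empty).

After 1 (seek(23, SET)): offset=23
After 2 (read(1)): returned 'H', offset=24
After 3 (seek(15, SET)): offset=15
After 4 (seek(+2, CUR)): offset=17
After 5 (read(3)): returned '5X7', offset=20
After 6 (read(6)): returned '1MTH', offset=24
After 7 (read(4)): returned '', offset=24
After 8 (seek(-5, END)): offset=19
After 9 (read(6)): returned '71MTH', offset=24

Answer: H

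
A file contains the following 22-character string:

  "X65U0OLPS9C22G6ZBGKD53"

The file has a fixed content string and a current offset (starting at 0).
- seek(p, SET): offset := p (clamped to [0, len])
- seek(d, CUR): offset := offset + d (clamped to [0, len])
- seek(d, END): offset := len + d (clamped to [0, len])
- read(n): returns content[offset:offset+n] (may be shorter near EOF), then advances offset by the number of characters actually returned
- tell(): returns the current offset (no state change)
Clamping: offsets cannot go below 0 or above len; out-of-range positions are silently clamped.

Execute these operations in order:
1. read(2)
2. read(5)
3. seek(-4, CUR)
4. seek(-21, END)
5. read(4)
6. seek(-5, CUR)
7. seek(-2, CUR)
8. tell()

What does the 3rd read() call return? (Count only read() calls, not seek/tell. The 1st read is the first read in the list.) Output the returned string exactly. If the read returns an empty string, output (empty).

After 1 (read(2)): returned 'X6', offset=2
After 2 (read(5)): returned '5U0OL', offset=7
After 3 (seek(-4, CUR)): offset=3
After 4 (seek(-21, END)): offset=1
After 5 (read(4)): returned '65U0', offset=5
After 6 (seek(-5, CUR)): offset=0
After 7 (seek(-2, CUR)): offset=0
After 8 (tell()): offset=0

Answer: 65U0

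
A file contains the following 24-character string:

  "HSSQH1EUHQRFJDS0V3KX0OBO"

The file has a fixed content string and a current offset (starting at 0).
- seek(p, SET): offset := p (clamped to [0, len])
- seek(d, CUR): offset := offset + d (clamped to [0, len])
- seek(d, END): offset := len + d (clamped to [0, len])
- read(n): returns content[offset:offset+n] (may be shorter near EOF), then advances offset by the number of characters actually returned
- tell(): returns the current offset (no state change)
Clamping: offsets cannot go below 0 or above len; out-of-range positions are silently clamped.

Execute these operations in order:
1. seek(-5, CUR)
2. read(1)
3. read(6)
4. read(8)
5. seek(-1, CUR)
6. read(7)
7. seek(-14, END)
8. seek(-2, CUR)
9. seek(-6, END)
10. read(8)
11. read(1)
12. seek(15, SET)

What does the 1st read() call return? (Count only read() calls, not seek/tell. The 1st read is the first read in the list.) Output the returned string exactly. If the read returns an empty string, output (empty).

Answer: H

Derivation:
After 1 (seek(-5, CUR)): offset=0
After 2 (read(1)): returned 'H', offset=1
After 3 (read(6)): returned 'SSQH1E', offset=7
After 4 (read(8)): returned 'UHQRFJDS', offset=15
After 5 (seek(-1, CUR)): offset=14
After 6 (read(7)): returned 'S0V3KX0', offset=21
After 7 (seek(-14, END)): offset=10
After 8 (seek(-2, CUR)): offset=8
After 9 (seek(-6, END)): offset=18
After 10 (read(8)): returned 'KX0OBO', offset=24
After 11 (read(1)): returned '', offset=24
After 12 (seek(15, SET)): offset=15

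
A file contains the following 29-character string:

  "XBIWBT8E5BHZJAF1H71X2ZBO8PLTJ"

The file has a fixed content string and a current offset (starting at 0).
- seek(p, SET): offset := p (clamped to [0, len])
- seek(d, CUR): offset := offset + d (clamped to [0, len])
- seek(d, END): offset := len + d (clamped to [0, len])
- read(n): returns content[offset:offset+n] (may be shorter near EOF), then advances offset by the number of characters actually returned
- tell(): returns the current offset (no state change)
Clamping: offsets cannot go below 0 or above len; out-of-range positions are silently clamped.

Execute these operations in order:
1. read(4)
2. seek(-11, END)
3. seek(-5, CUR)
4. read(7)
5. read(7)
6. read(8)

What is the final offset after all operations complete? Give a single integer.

After 1 (read(4)): returned 'XBIW', offset=4
After 2 (seek(-11, END)): offset=18
After 3 (seek(-5, CUR)): offset=13
After 4 (read(7)): returned 'AF1H71X', offset=20
After 5 (read(7)): returned '2ZBO8PL', offset=27
After 6 (read(8)): returned 'TJ', offset=29

Answer: 29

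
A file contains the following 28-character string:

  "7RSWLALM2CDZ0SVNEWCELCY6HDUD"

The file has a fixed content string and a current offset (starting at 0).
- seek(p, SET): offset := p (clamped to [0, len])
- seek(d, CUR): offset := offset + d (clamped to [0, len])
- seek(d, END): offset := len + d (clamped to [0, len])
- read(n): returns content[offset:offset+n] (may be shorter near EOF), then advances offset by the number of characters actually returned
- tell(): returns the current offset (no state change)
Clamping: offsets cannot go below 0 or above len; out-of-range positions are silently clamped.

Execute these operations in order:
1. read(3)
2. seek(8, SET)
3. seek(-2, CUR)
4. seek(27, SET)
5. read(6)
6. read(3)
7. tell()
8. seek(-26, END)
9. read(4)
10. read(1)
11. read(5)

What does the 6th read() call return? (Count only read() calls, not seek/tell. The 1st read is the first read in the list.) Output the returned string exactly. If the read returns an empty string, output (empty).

Answer: M2CDZ

Derivation:
After 1 (read(3)): returned '7RS', offset=3
After 2 (seek(8, SET)): offset=8
After 3 (seek(-2, CUR)): offset=6
After 4 (seek(27, SET)): offset=27
After 5 (read(6)): returned 'D', offset=28
After 6 (read(3)): returned '', offset=28
After 7 (tell()): offset=28
After 8 (seek(-26, END)): offset=2
After 9 (read(4)): returned 'SWLA', offset=6
After 10 (read(1)): returned 'L', offset=7
After 11 (read(5)): returned 'M2CDZ', offset=12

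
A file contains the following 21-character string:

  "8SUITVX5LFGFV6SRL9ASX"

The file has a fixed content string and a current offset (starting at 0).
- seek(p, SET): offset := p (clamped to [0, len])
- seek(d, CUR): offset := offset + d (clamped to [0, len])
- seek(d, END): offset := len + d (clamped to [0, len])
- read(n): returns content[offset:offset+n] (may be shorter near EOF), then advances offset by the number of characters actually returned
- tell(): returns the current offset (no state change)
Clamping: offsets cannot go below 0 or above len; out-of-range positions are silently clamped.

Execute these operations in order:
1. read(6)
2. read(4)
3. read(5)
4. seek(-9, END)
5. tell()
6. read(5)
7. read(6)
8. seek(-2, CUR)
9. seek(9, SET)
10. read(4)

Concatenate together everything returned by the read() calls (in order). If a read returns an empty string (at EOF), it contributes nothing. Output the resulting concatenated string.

Answer: 8SUITVX5LFGFV6SV6SRL9ASXFGFV

Derivation:
After 1 (read(6)): returned '8SUITV', offset=6
After 2 (read(4)): returned 'X5LF', offset=10
After 3 (read(5)): returned 'GFV6S', offset=15
After 4 (seek(-9, END)): offset=12
After 5 (tell()): offset=12
After 6 (read(5)): returned 'V6SRL', offset=17
After 7 (read(6)): returned '9ASX', offset=21
After 8 (seek(-2, CUR)): offset=19
After 9 (seek(9, SET)): offset=9
After 10 (read(4)): returned 'FGFV', offset=13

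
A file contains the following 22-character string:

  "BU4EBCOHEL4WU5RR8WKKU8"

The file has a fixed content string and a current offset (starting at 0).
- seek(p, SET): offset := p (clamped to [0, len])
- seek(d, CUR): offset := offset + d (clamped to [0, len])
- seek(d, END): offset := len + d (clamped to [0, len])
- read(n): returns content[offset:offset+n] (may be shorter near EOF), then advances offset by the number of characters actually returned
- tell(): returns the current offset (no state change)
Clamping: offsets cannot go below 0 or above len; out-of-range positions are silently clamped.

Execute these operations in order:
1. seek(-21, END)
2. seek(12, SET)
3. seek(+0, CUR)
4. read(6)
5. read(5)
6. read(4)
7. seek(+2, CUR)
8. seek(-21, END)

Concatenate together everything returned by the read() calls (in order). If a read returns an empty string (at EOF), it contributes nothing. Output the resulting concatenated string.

Answer: U5RR8WKKU8

Derivation:
After 1 (seek(-21, END)): offset=1
After 2 (seek(12, SET)): offset=12
After 3 (seek(+0, CUR)): offset=12
After 4 (read(6)): returned 'U5RR8W', offset=18
After 5 (read(5)): returned 'KKU8', offset=22
After 6 (read(4)): returned '', offset=22
After 7 (seek(+2, CUR)): offset=22
After 8 (seek(-21, END)): offset=1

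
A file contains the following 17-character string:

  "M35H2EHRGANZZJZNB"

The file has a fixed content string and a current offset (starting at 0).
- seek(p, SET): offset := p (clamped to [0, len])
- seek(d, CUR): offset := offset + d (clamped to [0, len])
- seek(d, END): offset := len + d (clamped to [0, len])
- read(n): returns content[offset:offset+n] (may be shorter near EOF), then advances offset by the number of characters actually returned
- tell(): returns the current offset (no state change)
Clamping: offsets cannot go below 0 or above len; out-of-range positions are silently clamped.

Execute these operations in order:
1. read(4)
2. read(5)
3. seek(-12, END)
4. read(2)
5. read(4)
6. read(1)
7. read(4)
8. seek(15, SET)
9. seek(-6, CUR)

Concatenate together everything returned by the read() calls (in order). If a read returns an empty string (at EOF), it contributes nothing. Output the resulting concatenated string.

Answer: M35H2EHRGEHRGANZZJZN

Derivation:
After 1 (read(4)): returned 'M35H', offset=4
After 2 (read(5)): returned '2EHRG', offset=9
After 3 (seek(-12, END)): offset=5
After 4 (read(2)): returned 'EH', offset=7
After 5 (read(4)): returned 'RGAN', offset=11
After 6 (read(1)): returned 'Z', offset=12
After 7 (read(4)): returned 'ZJZN', offset=16
After 8 (seek(15, SET)): offset=15
After 9 (seek(-6, CUR)): offset=9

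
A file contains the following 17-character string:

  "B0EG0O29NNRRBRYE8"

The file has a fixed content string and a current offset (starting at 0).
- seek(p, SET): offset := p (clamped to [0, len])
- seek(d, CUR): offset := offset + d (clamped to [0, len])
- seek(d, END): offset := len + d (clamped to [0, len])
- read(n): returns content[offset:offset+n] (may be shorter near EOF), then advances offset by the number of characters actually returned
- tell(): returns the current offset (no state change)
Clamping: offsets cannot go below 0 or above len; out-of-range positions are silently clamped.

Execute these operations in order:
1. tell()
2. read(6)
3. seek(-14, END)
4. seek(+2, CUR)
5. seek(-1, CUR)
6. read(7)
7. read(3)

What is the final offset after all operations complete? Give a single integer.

Answer: 14

Derivation:
After 1 (tell()): offset=0
After 2 (read(6)): returned 'B0EG0O', offset=6
After 3 (seek(-14, END)): offset=3
After 4 (seek(+2, CUR)): offset=5
After 5 (seek(-1, CUR)): offset=4
After 6 (read(7)): returned '0O29NNR', offset=11
After 7 (read(3)): returned 'RBR', offset=14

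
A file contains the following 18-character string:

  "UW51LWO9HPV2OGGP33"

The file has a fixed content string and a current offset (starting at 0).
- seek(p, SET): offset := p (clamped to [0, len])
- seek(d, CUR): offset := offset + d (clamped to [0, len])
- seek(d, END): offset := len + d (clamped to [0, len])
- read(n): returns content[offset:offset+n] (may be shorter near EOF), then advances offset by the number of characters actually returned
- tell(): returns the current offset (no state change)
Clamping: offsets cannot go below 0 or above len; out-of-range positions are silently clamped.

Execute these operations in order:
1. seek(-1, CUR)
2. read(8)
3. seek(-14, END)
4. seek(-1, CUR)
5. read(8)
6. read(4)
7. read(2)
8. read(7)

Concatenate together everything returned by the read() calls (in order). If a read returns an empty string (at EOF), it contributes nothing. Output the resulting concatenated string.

Answer: UW51LWO91LWO9HPV2OGGP33

Derivation:
After 1 (seek(-1, CUR)): offset=0
After 2 (read(8)): returned 'UW51LWO9', offset=8
After 3 (seek(-14, END)): offset=4
After 4 (seek(-1, CUR)): offset=3
After 5 (read(8)): returned '1LWO9HPV', offset=11
After 6 (read(4)): returned '2OGG', offset=15
After 7 (read(2)): returned 'P3', offset=17
After 8 (read(7)): returned '3', offset=18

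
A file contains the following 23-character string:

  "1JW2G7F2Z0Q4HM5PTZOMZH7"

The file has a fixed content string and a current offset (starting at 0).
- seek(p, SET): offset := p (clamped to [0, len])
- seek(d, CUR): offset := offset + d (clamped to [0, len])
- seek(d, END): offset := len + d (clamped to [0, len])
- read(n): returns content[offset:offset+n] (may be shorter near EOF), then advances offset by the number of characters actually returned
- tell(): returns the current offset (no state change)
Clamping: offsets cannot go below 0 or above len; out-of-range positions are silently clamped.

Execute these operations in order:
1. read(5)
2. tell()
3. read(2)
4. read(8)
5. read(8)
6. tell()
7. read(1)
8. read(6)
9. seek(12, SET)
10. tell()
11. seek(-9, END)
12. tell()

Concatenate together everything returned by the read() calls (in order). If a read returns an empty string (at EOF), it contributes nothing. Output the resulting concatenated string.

After 1 (read(5)): returned '1JW2G', offset=5
After 2 (tell()): offset=5
After 3 (read(2)): returned '7F', offset=7
After 4 (read(8)): returned '2Z0Q4HM5', offset=15
After 5 (read(8)): returned 'PTZOMZH7', offset=23
After 6 (tell()): offset=23
After 7 (read(1)): returned '', offset=23
After 8 (read(6)): returned '', offset=23
After 9 (seek(12, SET)): offset=12
After 10 (tell()): offset=12
After 11 (seek(-9, END)): offset=14
After 12 (tell()): offset=14

Answer: 1JW2G7F2Z0Q4HM5PTZOMZH7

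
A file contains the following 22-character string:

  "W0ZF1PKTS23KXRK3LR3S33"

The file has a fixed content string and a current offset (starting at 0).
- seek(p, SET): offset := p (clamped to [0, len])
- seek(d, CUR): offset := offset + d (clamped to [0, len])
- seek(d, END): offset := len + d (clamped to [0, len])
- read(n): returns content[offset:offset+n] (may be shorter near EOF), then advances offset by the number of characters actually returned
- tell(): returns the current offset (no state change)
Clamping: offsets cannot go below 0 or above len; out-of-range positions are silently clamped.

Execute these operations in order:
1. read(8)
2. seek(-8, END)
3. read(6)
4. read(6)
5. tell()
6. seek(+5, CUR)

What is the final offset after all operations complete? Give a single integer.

Answer: 22

Derivation:
After 1 (read(8)): returned 'W0ZF1PKT', offset=8
After 2 (seek(-8, END)): offset=14
After 3 (read(6)): returned 'K3LR3S', offset=20
After 4 (read(6)): returned '33', offset=22
After 5 (tell()): offset=22
After 6 (seek(+5, CUR)): offset=22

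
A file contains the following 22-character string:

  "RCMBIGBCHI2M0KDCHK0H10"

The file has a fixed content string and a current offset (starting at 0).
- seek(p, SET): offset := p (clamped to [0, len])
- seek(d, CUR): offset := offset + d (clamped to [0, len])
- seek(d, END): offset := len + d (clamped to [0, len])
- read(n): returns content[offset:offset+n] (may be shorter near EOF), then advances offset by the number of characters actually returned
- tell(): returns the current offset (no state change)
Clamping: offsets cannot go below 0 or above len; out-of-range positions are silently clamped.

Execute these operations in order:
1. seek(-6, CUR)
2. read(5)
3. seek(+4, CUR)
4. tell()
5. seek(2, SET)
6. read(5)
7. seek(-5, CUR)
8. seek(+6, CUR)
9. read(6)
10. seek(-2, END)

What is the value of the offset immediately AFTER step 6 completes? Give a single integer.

Answer: 7

Derivation:
After 1 (seek(-6, CUR)): offset=0
After 2 (read(5)): returned 'RCMBI', offset=5
After 3 (seek(+4, CUR)): offset=9
After 4 (tell()): offset=9
After 5 (seek(2, SET)): offset=2
After 6 (read(5)): returned 'MBIGB', offset=7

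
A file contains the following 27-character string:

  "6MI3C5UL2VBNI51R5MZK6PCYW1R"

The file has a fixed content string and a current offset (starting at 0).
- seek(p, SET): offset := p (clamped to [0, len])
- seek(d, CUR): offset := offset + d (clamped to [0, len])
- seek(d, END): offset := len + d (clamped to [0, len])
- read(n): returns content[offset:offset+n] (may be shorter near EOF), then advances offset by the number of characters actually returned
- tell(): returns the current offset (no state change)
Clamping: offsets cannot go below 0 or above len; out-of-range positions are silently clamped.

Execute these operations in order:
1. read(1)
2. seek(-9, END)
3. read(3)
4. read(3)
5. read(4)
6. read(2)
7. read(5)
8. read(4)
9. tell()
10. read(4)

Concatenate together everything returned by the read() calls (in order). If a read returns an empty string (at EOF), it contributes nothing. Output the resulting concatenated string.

Answer: 6ZK6PCYW1R

Derivation:
After 1 (read(1)): returned '6', offset=1
After 2 (seek(-9, END)): offset=18
After 3 (read(3)): returned 'ZK6', offset=21
After 4 (read(3)): returned 'PCY', offset=24
After 5 (read(4)): returned 'W1R', offset=27
After 6 (read(2)): returned '', offset=27
After 7 (read(5)): returned '', offset=27
After 8 (read(4)): returned '', offset=27
After 9 (tell()): offset=27
After 10 (read(4)): returned '', offset=27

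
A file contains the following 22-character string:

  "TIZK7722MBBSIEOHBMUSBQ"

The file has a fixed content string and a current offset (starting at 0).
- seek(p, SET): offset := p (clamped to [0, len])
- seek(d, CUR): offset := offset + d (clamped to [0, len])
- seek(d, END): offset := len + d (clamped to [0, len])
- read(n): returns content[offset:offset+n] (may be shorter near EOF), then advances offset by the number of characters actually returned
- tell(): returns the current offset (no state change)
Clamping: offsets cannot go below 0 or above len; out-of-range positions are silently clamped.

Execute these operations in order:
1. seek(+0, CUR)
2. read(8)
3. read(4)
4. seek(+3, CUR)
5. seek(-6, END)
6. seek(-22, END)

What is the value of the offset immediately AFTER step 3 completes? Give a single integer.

Answer: 12

Derivation:
After 1 (seek(+0, CUR)): offset=0
After 2 (read(8)): returned 'TIZK7722', offset=8
After 3 (read(4)): returned 'MBBS', offset=12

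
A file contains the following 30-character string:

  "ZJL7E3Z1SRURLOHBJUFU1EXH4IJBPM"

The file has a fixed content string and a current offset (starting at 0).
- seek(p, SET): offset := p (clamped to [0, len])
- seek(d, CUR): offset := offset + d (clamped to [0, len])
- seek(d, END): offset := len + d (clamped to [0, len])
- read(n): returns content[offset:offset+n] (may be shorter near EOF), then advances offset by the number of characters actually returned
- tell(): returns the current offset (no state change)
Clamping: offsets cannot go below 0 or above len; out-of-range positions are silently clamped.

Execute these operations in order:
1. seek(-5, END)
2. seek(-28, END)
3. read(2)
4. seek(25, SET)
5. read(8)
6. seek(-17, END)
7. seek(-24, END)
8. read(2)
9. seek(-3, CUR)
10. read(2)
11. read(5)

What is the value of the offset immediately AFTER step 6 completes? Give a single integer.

After 1 (seek(-5, END)): offset=25
After 2 (seek(-28, END)): offset=2
After 3 (read(2)): returned 'L7', offset=4
After 4 (seek(25, SET)): offset=25
After 5 (read(8)): returned 'IJBPM', offset=30
After 6 (seek(-17, END)): offset=13

Answer: 13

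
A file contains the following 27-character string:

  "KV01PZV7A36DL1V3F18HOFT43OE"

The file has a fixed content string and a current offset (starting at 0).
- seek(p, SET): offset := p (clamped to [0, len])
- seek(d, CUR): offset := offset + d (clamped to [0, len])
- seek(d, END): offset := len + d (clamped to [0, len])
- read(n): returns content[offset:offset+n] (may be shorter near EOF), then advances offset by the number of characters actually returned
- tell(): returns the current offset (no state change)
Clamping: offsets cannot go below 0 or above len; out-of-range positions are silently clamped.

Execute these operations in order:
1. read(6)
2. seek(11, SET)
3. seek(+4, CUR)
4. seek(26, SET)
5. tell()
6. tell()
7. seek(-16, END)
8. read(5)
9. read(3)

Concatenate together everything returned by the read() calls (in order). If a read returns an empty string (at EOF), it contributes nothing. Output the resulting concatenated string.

Answer: KV01PZDL1V3F18

Derivation:
After 1 (read(6)): returned 'KV01PZ', offset=6
After 2 (seek(11, SET)): offset=11
After 3 (seek(+4, CUR)): offset=15
After 4 (seek(26, SET)): offset=26
After 5 (tell()): offset=26
After 6 (tell()): offset=26
After 7 (seek(-16, END)): offset=11
After 8 (read(5)): returned 'DL1V3', offset=16
After 9 (read(3)): returned 'F18', offset=19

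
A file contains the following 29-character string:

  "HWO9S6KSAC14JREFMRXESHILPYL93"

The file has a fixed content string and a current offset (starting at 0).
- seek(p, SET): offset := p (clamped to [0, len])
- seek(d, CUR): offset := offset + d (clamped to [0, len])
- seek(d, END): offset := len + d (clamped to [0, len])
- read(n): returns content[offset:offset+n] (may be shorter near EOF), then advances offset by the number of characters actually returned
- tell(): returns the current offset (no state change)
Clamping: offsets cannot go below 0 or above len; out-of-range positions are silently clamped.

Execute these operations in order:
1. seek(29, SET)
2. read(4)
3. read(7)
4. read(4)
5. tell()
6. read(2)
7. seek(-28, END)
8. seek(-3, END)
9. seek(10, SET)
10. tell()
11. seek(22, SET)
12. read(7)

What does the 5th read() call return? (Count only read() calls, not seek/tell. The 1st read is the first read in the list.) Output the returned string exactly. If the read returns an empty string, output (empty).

Answer: ILPYL93

Derivation:
After 1 (seek(29, SET)): offset=29
After 2 (read(4)): returned '', offset=29
After 3 (read(7)): returned '', offset=29
After 4 (read(4)): returned '', offset=29
After 5 (tell()): offset=29
After 6 (read(2)): returned '', offset=29
After 7 (seek(-28, END)): offset=1
After 8 (seek(-3, END)): offset=26
After 9 (seek(10, SET)): offset=10
After 10 (tell()): offset=10
After 11 (seek(22, SET)): offset=22
After 12 (read(7)): returned 'ILPYL93', offset=29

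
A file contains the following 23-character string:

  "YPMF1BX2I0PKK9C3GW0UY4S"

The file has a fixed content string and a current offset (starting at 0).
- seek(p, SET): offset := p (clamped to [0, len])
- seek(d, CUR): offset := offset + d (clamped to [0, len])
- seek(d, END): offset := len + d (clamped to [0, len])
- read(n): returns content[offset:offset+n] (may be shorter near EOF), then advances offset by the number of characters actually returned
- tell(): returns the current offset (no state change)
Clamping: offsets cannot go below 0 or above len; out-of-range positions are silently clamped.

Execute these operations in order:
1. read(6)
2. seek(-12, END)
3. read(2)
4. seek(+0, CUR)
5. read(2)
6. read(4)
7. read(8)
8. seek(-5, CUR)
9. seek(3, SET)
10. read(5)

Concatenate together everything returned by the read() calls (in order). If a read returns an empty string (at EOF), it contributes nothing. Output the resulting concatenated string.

Answer: YPMF1BKK9C3GW0UY4SF1BX2

Derivation:
After 1 (read(6)): returned 'YPMF1B', offset=6
After 2 (seek(-12, END)): offset=11
After 3 (read(2)): returned 'KK', offset=13
After 4 (seek(+0, CUR)): offset=13
After 5 (read(2)): returned '9C', offset=15
After 6 (read(4)): returned '3GW0', offset=19
After 7 (read(8)): returned 'UY4S', offset=23
After 8 (seek(-5, CUR)): offset=18
After 9 (seek(3, SET)): offset=3
After 10 (read(5)): returned 'F1BX2', offset=8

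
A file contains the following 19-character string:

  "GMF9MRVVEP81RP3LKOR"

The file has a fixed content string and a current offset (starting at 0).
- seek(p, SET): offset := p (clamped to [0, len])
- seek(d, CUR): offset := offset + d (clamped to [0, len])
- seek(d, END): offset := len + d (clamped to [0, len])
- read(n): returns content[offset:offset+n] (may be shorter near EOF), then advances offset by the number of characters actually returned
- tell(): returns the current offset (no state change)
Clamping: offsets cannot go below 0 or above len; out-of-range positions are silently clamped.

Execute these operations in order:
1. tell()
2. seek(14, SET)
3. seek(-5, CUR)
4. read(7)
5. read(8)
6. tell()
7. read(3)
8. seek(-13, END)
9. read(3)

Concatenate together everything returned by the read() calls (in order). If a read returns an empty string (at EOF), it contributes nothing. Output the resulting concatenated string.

Answer: P81RP3LKORVVE

Derivation:
After 1 (tell()): offset=0
After 2 (seek(14, SET)): offset=14
After 3 (seek(-5, CUR)): offset=9
After 4 (read(7)): returned 'P81RP3L', offset=16
After 5 (read(8)): returned 'KOR', offset=19
After 6 (tell()): offset=19
After 7 (read(3)): returned '', offset=19
After 8 (seek(-13, END)): offset=6
After 9 (read(3)): returned 'VVE', offset=9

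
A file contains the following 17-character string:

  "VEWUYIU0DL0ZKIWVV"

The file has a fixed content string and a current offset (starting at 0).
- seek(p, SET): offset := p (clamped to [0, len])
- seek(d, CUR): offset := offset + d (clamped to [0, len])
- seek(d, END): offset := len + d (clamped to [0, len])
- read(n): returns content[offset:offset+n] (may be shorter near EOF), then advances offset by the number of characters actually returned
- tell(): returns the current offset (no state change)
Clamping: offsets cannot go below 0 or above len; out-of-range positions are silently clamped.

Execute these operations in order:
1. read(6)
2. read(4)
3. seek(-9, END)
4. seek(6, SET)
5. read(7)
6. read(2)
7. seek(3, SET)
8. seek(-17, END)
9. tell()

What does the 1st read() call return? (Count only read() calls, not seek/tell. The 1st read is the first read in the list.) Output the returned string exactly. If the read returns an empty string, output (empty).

Answer: VEWUYI

Derivation:
After 1 (read(6)): returned 'VEWUYI', offset=6
After 2 (read(4)): returned 'U0DL', offset=10
After 3 (seek(-9, END)): offset=8
After 4 (seek(6, SET)): offset=6
After 5 (read(7)): returned 'U0DL0ZK', offset=13
After 6 (read(2)): returned 'IW', offset=15
After 7 (seek(3, SET)): offset=3
After 8 (seek(-17, END)): offset=0
After 9 (tell()): offset=0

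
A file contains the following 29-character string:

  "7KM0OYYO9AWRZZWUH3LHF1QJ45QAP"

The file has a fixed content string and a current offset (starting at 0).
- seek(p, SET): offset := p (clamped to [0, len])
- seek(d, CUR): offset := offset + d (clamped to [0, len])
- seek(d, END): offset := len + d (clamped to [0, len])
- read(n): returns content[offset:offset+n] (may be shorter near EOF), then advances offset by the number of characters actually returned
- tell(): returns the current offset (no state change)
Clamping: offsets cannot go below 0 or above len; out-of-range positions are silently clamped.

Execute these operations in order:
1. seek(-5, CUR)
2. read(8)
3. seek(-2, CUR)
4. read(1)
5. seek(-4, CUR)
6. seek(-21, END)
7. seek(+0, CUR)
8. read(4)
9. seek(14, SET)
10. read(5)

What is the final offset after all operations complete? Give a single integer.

Answer: 19

Derivation:
After 1 (seek(-5, CUR)): offset=0
After 2 (read(8)): returned '7KM0OYYO', offset=8
After 3 (seek(-2, CUR)): offset=6
After 4 (read(1)): returned 'Y', offset=7
After 5 (seek(-4, CUR)): offset=3
After 6 (seek(-21, END)): offset=8
After 7 (seek(+0, CUR)): offset=8
After 8 (read(4)): returned '9AWR', offset=12
After 9 (seek(14, SET)): offset=14
After 10 (read(5)): returned 'WUH3L', offset=19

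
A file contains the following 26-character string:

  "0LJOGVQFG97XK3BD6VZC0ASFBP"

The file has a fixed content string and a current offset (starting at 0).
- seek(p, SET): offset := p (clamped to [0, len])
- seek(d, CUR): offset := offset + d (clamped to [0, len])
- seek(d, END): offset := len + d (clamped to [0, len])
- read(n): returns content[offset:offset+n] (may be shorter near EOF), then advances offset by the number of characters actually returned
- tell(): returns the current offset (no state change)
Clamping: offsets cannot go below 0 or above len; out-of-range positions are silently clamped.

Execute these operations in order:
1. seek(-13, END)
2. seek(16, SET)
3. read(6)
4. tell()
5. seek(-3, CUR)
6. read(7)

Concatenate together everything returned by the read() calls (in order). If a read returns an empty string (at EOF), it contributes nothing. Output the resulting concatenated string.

After 1 (seek(-13, END)): offset=13
After 2 (seek(16, SET)): offset=16
After 3 (read(6)): returned '6VZC0A', offset=22
After 4 (tell()): offset=22
After 5 (seek(-3, CUR)): offset=19
After 6 (read(7)): returned 'C0ASFBP', offset=26

Answer: 6VZC0AC0ASFBP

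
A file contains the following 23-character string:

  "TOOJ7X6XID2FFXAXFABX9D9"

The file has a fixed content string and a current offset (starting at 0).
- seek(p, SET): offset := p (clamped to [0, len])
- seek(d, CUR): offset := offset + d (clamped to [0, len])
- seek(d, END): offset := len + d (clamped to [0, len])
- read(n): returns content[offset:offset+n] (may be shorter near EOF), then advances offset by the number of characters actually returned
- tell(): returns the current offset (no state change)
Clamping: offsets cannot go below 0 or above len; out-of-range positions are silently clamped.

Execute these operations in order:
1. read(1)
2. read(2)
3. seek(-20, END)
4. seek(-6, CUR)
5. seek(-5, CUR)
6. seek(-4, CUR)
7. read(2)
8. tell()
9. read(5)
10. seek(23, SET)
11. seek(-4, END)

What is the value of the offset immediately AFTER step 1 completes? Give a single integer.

After 1 (read(1)): returned 'T', offset=1

Answer: 1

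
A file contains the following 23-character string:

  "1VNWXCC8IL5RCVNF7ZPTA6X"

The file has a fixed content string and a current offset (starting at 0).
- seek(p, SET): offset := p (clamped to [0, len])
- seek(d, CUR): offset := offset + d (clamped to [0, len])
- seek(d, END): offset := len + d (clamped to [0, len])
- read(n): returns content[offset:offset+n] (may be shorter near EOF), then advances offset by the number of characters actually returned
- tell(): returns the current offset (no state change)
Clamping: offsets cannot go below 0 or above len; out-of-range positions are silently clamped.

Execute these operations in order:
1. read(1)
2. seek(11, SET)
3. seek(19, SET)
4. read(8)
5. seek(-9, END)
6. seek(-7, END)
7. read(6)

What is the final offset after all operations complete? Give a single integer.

After 1 (read(1)): returned '1', offset=1
After 2 (seek(11, SET)): offset=11
After 3 (seek(19, SET)): offset=19
After 4 (read(8)): returned 'TA6X', offset=23
After 5 (seek(-9, END)): offset=14
After 6 (seek(-7, END)): offset=16
After 7 (read(6)): returned '7ZPTA6', offset=22

Answer: 22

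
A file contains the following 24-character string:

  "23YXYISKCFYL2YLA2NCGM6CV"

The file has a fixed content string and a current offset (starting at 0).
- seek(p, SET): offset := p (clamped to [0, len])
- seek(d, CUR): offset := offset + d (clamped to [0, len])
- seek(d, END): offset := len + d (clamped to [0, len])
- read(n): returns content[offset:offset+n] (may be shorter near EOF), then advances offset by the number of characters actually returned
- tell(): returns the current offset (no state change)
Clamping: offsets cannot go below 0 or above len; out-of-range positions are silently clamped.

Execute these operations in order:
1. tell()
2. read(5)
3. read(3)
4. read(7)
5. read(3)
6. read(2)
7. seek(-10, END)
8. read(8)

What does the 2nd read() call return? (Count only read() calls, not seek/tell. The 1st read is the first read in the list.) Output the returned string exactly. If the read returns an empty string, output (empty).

After 1 (tell()): offset=0
After 2 (read(5)): returned '23YXY', offset=5
After 3 (read(3)): returned 'ISK', offset=8
After 4 (read(7)): returned 'CFYL2YL', offset=15
After 5 (read(3)): returned 'A2N', offset=18
After 6 (read(2)): returned 'CG', offset=20
After 7 (seek(-10, END)): offset=14
After 8 (read(8)): returned 'LA2NCGM6', offset=22

Answer: ISK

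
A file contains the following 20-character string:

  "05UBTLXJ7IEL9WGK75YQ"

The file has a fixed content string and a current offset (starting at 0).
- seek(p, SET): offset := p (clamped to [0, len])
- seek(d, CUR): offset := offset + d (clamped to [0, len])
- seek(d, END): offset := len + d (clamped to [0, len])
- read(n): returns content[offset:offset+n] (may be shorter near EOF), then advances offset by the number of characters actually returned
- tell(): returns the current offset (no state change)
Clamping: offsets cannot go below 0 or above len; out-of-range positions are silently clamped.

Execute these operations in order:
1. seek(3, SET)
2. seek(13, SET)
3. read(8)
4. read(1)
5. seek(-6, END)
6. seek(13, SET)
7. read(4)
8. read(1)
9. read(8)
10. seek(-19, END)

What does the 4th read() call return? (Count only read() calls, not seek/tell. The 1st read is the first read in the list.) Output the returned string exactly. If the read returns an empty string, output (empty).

After 1 (seek(3, SET)): offset=3
After 2 (seek(13, SET)): offset=13
After 3 (read(8)): returned 'WGK75YQ', offset=20
After 4 (read(1)): returned '', offset=20
After 5 (seek(-6, END)): offset=14
After 6 (seek(13, SET)): offset=13
After 7 (read(4)): returned 'WGK7', offset=17
After 8 (read(1)): returned '5', offset=18
After 9 (read(8)): returned 'YQ', offset=20
After 10 (seek(-19, END)): offset=1

Answer: 5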